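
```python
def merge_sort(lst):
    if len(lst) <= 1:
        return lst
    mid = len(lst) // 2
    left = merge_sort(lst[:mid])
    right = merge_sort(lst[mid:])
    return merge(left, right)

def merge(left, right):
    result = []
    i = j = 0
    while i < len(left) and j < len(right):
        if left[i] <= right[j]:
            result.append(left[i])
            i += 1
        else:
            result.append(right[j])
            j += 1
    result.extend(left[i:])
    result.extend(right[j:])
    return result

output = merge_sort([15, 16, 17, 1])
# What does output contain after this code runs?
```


merge_sort([15, 16, 17, 1])
Split into [15, 16] and [17, 1]
Left sorted: [15, 16]
Right sorted: [1, 17]
Merge [15, 16] and [1, 17]
= [1, 15, 16, 17]


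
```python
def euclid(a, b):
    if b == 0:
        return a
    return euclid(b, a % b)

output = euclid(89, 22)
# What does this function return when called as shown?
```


euclid(89, 22)
= euclid(22, 89 % 22) = euclid(22, 1)
= euclid(1, 22 % 1) = euclid(1, 0)
b == 0, return a = 1


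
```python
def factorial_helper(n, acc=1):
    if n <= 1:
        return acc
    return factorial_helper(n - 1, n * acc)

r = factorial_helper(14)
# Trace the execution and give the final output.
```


factorial_helper(14, 1)
= factorial_helper(13, 14 * 1) = factorial_helper(13, 14)
= factorial_helper(12, 13 * 14) = factorial_helper(12, 182)
= factorial_helper(11, 12 * 182) = factorial_helper(11, 2184)
= factorial_helper(10, 11 * 2184) = factorial_helper(10, 24024)
= factorial_helper(9, 10 * 24024) = factorial_helper(9, 240240)
= factorial_helper(8, 9 * 240240) = factorial_helper(8, 2162160)
= factorial_helper(7, 8 * 2162160) = factorial_helper(7, 17297280)
= factorial_helper(6, 7 * 17297280) = factorial_helper(6, 121080960)
= factorial_helper(5, 6 * 121080960) = factorial_helper(5, 726485760)
= factorial_helper(4, 5 * 726485760) = factorial_helper(4, 3632428800)
= factorial_helper(3, 4 * 3632428800) = factorial_helper(3, 14529715200)
= factorial_helper(2, 3 * 14529715200) = factorial_helper(2, 43589145600)
= factorial_helper(1, 2 * 43589145600) = factorial_helper(1, 87178291200)
n <= 1, return acc = 87178291200


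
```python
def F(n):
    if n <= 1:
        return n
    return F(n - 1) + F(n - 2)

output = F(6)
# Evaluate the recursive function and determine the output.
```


F(6)
= F(5) + F(4)
= (F(4) + F(3)) + F(4)
Computing bottom-up: F(0)=0, F(1)=1, F(2)=1, F(3)=2, F(4)=3, F(5)=5, F(6)=8
= 8


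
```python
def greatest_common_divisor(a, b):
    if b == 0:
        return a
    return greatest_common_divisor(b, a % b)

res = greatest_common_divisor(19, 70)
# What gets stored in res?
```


greatest_common_divisor(19, 70)
= greatest_common_divisor(70, 19 % 70) = greatest_common_divisor(70, 19)
= greatest_common_divisor(19, 70 % 19) = greatest_common_divisor(19, 13)
= greatest_common_divisor(13, 19 % 13) = greatest_common_divisor(13, 6)
= greatest_common_divisor(6, 13 % 6) = greatest_common_divisor(6, 1)
= greatest_common_divisor(1, 6 % 1) = greatest_common_divisor(1, 0)
b == 0, return a = 1


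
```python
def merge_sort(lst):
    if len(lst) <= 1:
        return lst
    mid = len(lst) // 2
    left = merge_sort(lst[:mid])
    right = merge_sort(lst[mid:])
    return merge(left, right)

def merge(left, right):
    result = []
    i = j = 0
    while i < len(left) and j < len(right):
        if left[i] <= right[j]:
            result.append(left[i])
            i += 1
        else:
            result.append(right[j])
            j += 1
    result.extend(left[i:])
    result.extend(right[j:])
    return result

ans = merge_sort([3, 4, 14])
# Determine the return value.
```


merge_sort([3, 4, 14])
Split into [3] and [4, 14]
Left sorted: [3]
Right sorted: [4, 14]
Merge [3] and [4, 14]
= [3, 4, 14]


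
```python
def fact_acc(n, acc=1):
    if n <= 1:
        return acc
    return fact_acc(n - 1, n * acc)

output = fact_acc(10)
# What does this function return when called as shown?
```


fact_acc(10, 1)
= fact_acc(9, 10 * 1) = fact_acc(9, 10)
= fact_acc(8, 9 * 10) = fact_acc(8, 90)
= fact_acc(7, 8 * 90) = fact_acc(7, 720)
= fact_acc(6, 7 * 720) = fact_acc(6, 5040)
= fact_acc(5, 6 * 5040) = fact_acc(5, 30240)
= fact_acc(4, 5 * 30240) = fact_acc(4, 151200)
= fact_acc(3, 4 * 151200) = fact_acc(3, 604800)
= fact_acc(2, 3 * 604800) = fact_acc(2, 1814400)
= fact_acc(1, 2 * 1814400) = fact_acc(1, 3628800)
n <= 1, return acc = 3628800


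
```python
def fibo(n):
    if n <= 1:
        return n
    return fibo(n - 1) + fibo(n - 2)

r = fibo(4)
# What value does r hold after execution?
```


fibo(4)
= fibo(3) + fibo(2)
= (fibo(2) + fibo(1)) + fibo(2)
Computing bottom-up: fibo(0)=0, fibo(1)=1, fibo(2)=1, fibo(3)=2, fibo(4)=3
= 3


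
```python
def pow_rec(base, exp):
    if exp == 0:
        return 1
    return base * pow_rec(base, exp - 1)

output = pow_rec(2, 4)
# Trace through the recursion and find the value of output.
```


pow_rec(2, 4)
= 2 * pow_rec(2, 3)
= 2 * 2 * pow_rec(2, 2)
= 2 * 2 * 2 * pow_rec(2, 1)
= 2 * 2 * 2 * 2 * pow_rec(2, 0)
= 2 * 2 * 2 * 2 * 1
= 16


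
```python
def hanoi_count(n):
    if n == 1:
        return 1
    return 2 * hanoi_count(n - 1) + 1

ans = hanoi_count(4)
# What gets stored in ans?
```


hanoi_count(4)
= 2 * hanoi_count(3) + 1
= 2 * (2 * hanoi_count(2) + 1) + 1
= 2 * (2 * (2 * hanoi_count(1) + 1) + 1) + 1
Now compute bottom-up:
hanoi_count(1) = 1
hanoi_count(2) = 2 * 1 + 1 = 3
hanoi_count(3) = 2 * 3 + 1 = 7
hanoi_count(4) = 2 * 7 + 1 = 15
= 15


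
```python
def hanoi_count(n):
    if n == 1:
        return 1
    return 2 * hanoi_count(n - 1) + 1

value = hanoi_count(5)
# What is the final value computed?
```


hanoi_count(5)
= 2 * hanoi_count(4) + 1
= 2 * (2 * hanoi_count(3) + 1) + 1
= 2 * (2 * (2 * hanoi_count(2) + 1) + 1) + 1
= 2 * (2 * (2 * (2 * hanoi_count(1) + 1) + 1) + 1) + 1
Now compute bottom-up:
hanoi_count(1) = 1
hanoi_count(2) = 2 * 1 + 1 = 3
hanoi_count(3) = 2 * 3 + 1 = 7
hanoi_count(4) = 2 * 7 + 1 = 15
hanoi_count(5) = 2 * 15 + 1 = 31
= 31


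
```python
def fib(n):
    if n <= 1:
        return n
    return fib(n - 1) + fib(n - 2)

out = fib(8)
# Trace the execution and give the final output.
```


fib(8)
= fib(7) + fib(6)
= (fib(6) + fib(5)) + fib(6)
Computing bottom-up: fib(0)=0, fib(1)=1, fib(2)=1, fib(3)=2, fib(4)=3, fib(5)=5, fib(6)=8, fib(7)=13, fib(8)=21
= 21


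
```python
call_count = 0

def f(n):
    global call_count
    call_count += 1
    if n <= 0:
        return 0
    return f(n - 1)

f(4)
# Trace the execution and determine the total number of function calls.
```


f(4) calls f(3) calls ... calls f(0)
Total calls: 4 + 1 (for base case) = 5


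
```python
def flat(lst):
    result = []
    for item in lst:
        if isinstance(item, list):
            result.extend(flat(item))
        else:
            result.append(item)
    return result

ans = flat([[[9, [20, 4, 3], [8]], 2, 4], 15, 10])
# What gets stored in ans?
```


flat([[[9, [20, 4, 3], [8]], 2, 4], 15, 10])
Processing each element:
  [[9, [20, 4, 3], [8]], 2, 4] is a list -> flat recursively -> [9, 20, 4, 3, 8, 2, 4]
  15 is not a list -> append 15
  10 is not a list -> append 10
= [9, 20, 4, 3, 8, 2, 4, 15, 10]


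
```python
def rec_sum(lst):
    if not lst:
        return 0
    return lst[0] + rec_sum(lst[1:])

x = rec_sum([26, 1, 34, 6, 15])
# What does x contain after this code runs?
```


rec_sum([26, 1, 34, 6, 15])
= 26 + rec_sum([1, 34, 6, 15])
= 26 + 1 + rec_sum([34, 6, 15])
= 26 + 1 + 34 + rec_sum([6, 15])
= 26 + 1 + 34 + 6 + rec_sum([15])
= 26 + 1 + 34 + 6 + 15 + rec_sum([])
= 26 + 1 + 34 + 6 + 15 + 0
= 82


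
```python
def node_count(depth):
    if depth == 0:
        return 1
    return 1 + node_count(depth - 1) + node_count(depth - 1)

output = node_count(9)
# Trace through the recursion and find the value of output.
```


node_count(9)
= 1 + node_count(8) + node_count(8)
= 1 + 2 * node_count(8)
node_count(k) = 2^(k+1) - 1
node_count(0) = 1
node_count(1) = 3
node_count(2) = 7
node_count(3) = 15
node_count(4) = 31
node_count(9) = 2^10 - 1 = 1023


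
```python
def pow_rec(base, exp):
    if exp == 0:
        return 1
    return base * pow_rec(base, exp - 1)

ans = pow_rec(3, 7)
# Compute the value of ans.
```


pow_rec(3, 7)
= 3 * pow_rec(3, 6)
= 3 * 3 * pow_rec(3, 5)
= 3 * 3 * 3 * pow_rec(3, 4)
= 3 * 3 * 3 * 3 * pow_rec(3, 3)
= 3 * 3 * 3 * 3 * 3 * pow_rec(3, 2)
= 3 * 3 * 3 * 3 * 3 * 3 * pow_rec(3, 1)
= 3 * 3 * 3 * 3 * 3 * 3 * 3 * pow_rec(3, 0)
= 3 * 3 * 3 * 3 * 3 * 3 * 3 * 1
= 2187


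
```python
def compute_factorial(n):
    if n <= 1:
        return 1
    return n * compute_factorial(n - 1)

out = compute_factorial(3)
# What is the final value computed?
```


compute_factorial(3)
= 3 * compute_factorial(2)
= 3 * 2 * compute_factorial(1)
= 3 * 2 * 1
= 6


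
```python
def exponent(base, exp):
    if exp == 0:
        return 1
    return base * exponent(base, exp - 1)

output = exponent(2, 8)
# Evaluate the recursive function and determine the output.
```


exponent(2, 8)
= 2 * exponent(2, 7)
= 2 * 2 * exponent(2, 6)
= 2 * 2 * 2 * exponent(2, 5)
= 2 * 2 * 2 * 2 * exponent(2, 4)
= 2 * 2 * 2 * 2 * 2 * exponent(2, 3)
= 2 * 2 * 2 * 2 * 2 * 2 * exponent(2, 2)
= 2 * 2 * 2 * 2 * 2 * 2 * 2 * exponent(2, 1)
= 2 * 2 * 2 * 2 * 2 * 2 * 2 * 2 * exponent(2, 0)
= 2 * 2 * 2 * 2 * 2 * 2 * 2 * 2 * 1
= 256


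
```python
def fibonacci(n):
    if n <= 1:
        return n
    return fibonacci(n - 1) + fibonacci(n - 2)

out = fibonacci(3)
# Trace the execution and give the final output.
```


fibonacci(3)
= fibonacci(2) + fibonacci(1)
Computing bottom-up: fibonacci(0)=0, fibonacci(1)=1, fibonacci(2)=1, fibonacci(3)=2
= 2


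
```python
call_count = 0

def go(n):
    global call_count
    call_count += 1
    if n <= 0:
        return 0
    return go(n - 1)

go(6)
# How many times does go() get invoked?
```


go(6) calls go(5) calls ... calls go(0)
Total calls: 6 + 1 (for base case) = 7


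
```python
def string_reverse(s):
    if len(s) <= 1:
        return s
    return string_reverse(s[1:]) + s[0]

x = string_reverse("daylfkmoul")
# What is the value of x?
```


string_reverse("daylfkmoul")
= string_reverse("aylfkmoul") + "d"
= string_reverse("ylfkmoul") + "a" + "d"
= string_reverse("lfkmoul") + "y" + "a" + "d"
= string_reverse("fkmoul") + "l" + "y" + "a" + "d"
= string_reverse("kmoul") + "f" + "l" + "y" + "a" + "d"
= string_reverse("moul") + "k" + "f" + "l" + "y" + "a" + "d"
= string_reverse("oul") + "m" + "k" + "f" + "l" + "y" + "a" + "d"
= string_reverse("ul") + "o" + "m" + "k" + "f" + "l" + "y" + "a" + "d"
= string_reverse("l") + "u" + "o" + "m" + "k" + "f" + "l" + "y" + "a" + "d"
= "l" + "u" + "o" + "m" + "k" + "f" + "l" + "y" + "a" + "d"
= "luomkflyad"


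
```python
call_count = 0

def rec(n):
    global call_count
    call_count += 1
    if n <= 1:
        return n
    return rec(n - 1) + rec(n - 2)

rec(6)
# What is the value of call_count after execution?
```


rec(6) calls rec(5) and rec(4); each non-base call branches into two more.
Let C(k) = total number of calls made by rec(k), including the call to rec(k) itself.
Base cases: C(0) = 1, C(1) = 1
Recurrence: C(k) = 1 + C(k-1) + C(k-2)
  C(2) = 1 + C(1) + C(0) = 1 + 1 + 1 = 3
  C(3) = 1 + C(2) + C(1) = 1 + 3 + 1 = 5
  C(4) = 1 + C(3) + C(2) = 1 + 5 + 3 = 9
  C(5) = 1 + C(4) + C(3) = 1 + 9 + 5 = 15
  C(6) = 1 + C(5) + C(4) = 1 + 15 + 9 = 25
Total calls = C(6) = 25


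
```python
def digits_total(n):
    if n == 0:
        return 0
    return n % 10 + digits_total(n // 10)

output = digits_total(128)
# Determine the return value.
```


digits_total(128)
= 8 + digits_total(12)
= 8 + 2 + digits_total(1)
= 8 + 2 + 1 + digits_total(0)
= 8 + 2 + 1 + 0
= 11


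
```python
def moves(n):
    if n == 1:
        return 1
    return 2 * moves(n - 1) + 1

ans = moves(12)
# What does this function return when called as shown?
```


moves(12)
= 2 * moves(11) + 1
= 2 * (2 * moves(10) + 1) + 1
= 2 * (2 * (2 * moves(9) + 1) + 1) + 1
= 2 * (2 * (2 * (2 * moves(8) + 1) + 1) + 1) + 1
= 2 * (2 * (2 * (2 * (2 * moves(7) + 1) + 1) + 1) + 1) + 1
= 2 * (2 * (2 * (2 * (2 * (2 * moves(6) + 1) + 1) + 1) + 1) + 1) + 1
= 2 * (2 * (2 * (2 * (2 * (2 * (2 * moves(5) + 1) + 1) + 1) + 1) + 1) + 1) + 1
= 2 * (2 * (2 * (2 * (2 * (2 * (2 * (2 * moves(4) + 1) + 1) + 1) + 1) + 1) + 1) + 1) + 1
= 2 * (2 * (2 * (2 * (2 * (2 * (2 * (2 * (2 * moves(3) + 1) + 1) + 1) + 1) + 1) + 1) + 1) + 1) + 1
= 2 * (2 * (2 * (2 * (2 * (2 * (2 * (2 * (2 * (2 * moves(2) + 1) + 1) + 1) + 1) + 1) + 1) + 1) + 1) + 1) + 1
= 2 * (2 * (2 * (2 * (2 * (2 * (2 * (2 * (2 * (2 * (2 * moves(1) + 1) + 1) + 1) + 1) + 1) + 1) + 1) + 1) + 1) + 1) + 1
Now compute bottom-up:
moves(1) = 1
moves(2) = 2 * 1 + 1 = 3
moves(3) = 2 * 3 + 1 = 7
moves(4) = 2 * 7 + 1 = 15
moves(5) = 2 * 15 + 1 = 31
moves(6) = 2 * 31 + 1 = 63
moves(7) = 2 * 63 + 1 = 127
moves(8) = 2 * 127 + 1 = 255
moves(9) = 2 * 255 + 1 = 511
moves(10) = 2 * 511 + 1 = 1023
moves(11) = 2 * 1023 + 1 = 2047
moves(12) = 2 * 2047 + 1 = 4095
= 4095


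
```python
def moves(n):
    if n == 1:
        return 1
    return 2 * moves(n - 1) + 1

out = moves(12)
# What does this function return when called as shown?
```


moves(12)
= 2 * moves(11) + 1
= 2 * (2 * moves(10) + 1) + 1
= 2 * (2 * (2 * moves(9) + 1) + 1) + 1
= 2 * (2 * (2 * (2 * moves(8) + 1) + 1) + 1) + 1
= 2 * (2 * (2 * (2 * (2 * moves(7) + 1) + 1) + 1) + 1) + 1
= 2 * (2 * (2 * (2 * (2 * (2 * moves(6) + 1) + 1) + 1) + 1) + 1) + 1
= 2 * (2 * (2 * (2 * (2 * (2 * (2 * moves(5) + 1) + 1) + 1) + 1) + 1) + 1) + 1
= 2 * (2 * (2 * (2 * (2 * (2 * (2 * (2 * moves(4) + 1) + 1) + 1) + 1) + 1) + 1) + 1) + 1
= 2 * (2 * (2 * (2 * (2 * (2 * (2 * (2 * (2 * moves(3) + 1) + 1) + 1) + 1) + 1) + 1) + 1) + 1) + 1
= 2 * (2 * (2 * (2 * (2 * (2 * (2 * (2 * (2 * (2 * moves(2) + 1) + 1) + 1) + 1) + 1) + 1) + 1) + 1) + 1) + 1
= 2 * (2 * (2 * (2 * (2 * (2 * (2 * (2 * (2 * (2 * (2 * moves(1) + 1) + 1) + 1) + 1) + 1) + 1) + 1) + 1) + 1) + 1) + 1
Now compute bottom-up:
moves(1) = 1
moves(2) = 2 * 1 + 1 = 3
moves(3) = 2 * 3 + 1 = 7
moves(4) = 2 * 7 + 1 = 15
moves(5) = 2 * 15 + 1 = 31
moves(6) = 2 * 31 + 1 = 63
moves(7) = 2 * 63 + 1 = 127
moves(8) = 2 * 127 + 1 = 255
moves(9) = 2 * 255 + 1 = 511
moves(10) = 2 * 511 + 1 = 1023
moves(11) = 2 * 1023 + 1 = 2047
moves(12) = 2 * 2047 + 1 = 4095
= 4095


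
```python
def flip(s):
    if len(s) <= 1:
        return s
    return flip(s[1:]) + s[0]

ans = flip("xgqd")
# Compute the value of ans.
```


flip("xgqd")
= flip("gqd") + "x"
= flip("qd") + "g" + "x"
= flip("d") + "q" + "g" + "x"
= "d" + "q" + "g" + "x"
= "dqgx"


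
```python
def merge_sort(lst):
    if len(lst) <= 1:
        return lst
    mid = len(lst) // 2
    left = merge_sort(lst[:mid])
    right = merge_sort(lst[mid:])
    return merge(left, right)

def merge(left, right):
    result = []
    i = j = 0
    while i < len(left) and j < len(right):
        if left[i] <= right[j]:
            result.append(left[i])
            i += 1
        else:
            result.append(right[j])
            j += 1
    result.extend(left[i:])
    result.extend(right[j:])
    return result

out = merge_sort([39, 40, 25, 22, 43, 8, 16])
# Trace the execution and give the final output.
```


merge_sort([39, 40, 25, 22, 43, 8, 16])
Split into [39, 40, 25] and [22, 43, 8, 16]
Left sorted: [25, 39, 40]
Right sorted: [8, 16, 22, 43]
Merge [25, 39, 40] and [8, 16, 22, 43]
= [8, 16, 22, 25, 39, 40, 43]


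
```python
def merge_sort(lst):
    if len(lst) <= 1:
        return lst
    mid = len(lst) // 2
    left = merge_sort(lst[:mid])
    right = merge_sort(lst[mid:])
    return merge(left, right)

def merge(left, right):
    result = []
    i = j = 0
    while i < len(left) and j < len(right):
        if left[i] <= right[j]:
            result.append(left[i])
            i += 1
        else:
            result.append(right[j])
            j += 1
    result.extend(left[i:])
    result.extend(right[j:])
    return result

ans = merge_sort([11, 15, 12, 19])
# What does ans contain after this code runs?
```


merge_sort([11, 15, 12, 19])
Split into [11, 15] and [12, 19]
Left sorted: [11, 15]
Right sorted: [12, 19]
Merge [11, 15] and [12, 19]
= [11, 12, 15, 19]


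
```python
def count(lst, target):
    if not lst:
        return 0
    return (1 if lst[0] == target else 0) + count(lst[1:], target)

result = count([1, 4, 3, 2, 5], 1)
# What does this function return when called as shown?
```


count([1, 4, 3, 2, 5], 1)
lst[0]=1 == 1: 1 + count([4, 3, 2, 5], 1)
lst[0]=4 != 1: 0 + count([3, 2, 5], 1)
lst[0]=3 != 1: 0 + count([2, 5], 1)
lst[0]=2 != 1: 0 + count([5], 1)
lst[0]=5 != 1: 0 + count([], 1)
= 1


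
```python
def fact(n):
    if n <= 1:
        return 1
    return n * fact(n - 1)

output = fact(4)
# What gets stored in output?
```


fact(4)
= 4 * fact(3)
= 4 * 3 * fact(2)
= 4 * 3 * 2 * fact(1)
= 4 * 3 * 2 * 1
= 24


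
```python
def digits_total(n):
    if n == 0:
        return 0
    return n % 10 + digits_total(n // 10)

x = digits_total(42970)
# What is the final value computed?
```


digits_total(42970)
= 0 + digits_total(4297)
= 0 + 7 + digits_total(429)
= 0 + 7 + 9 + digits_total(42)
= 0 + 7 + 9 + 2 + digits_total(4)
= 0 + 7 + 9 + 2 + 4 + digits_total(0)
= 0 + 7 + 9 + 2 + 4 + 0
= 22


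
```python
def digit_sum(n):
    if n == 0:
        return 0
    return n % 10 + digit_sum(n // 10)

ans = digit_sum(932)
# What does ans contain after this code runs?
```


digit_sum(932)
= 2 + digit_sum(93)
= 2 + 3 + digit_sum(9)
= 2 + 3 + 9 + digit_sum(0)
= 2 + 3 + 9 + 0
= 14


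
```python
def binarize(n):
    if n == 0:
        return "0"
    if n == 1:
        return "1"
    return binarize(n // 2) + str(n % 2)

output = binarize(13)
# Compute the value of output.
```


binarize(13)
= binarize(6) + "1"
= binarize(3) + "0" + "1"
= binarize(1) + "1" + "0" + "1"
= "1" + "1" + "0" + "1"
= "1101"


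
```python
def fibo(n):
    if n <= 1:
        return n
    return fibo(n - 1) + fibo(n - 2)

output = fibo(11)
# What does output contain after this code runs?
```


fibo(11)
= fibo(10) + fibo(9)
= (fibo(9) + fibo(8)) + fibo(9)
Computing bottom-up: fibo(0)=0, fibo(1)=1, fibo(2)=1, fibo(3)=2, fibo(4)=3, fibo(5)=5, fibo(6)=8, fibo(7)=13, fibo(8)=21, fibo(9)=34, fibo(10)=55, fibo(11)=89
= 89


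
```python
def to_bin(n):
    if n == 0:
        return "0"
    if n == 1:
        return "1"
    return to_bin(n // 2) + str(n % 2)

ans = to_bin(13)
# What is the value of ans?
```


to_bin(13)
= to_bin(6) + "1"
= to_bin(3) + "0" + "1"
= to_bin(1) + "1" + "0" + "1"
= "1" + "1" + "0" + "1"
= "1101"


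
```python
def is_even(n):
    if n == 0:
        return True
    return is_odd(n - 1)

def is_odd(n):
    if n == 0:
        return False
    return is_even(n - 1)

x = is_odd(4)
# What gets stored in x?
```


is_odd(4)
= is_even(3)
= is_odd(2)
= is_even(1)
= is_odd(0)
n == 0: return False
= False


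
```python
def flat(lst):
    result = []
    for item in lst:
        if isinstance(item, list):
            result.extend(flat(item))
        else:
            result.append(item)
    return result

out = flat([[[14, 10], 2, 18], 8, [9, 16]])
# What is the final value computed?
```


flat([[[14, 10], 2, 18], 8, [9, 16]])
Processing each element:
  [[14, 10], 2, 18] is a list -> flat recursively -> [14, 10, 2, 18]
  8 is not a list -> append 8
  [9, 16] is a list -> flat recursively -> [9, 16]
= [14, 10, 2, 18, 8, 9, 16]


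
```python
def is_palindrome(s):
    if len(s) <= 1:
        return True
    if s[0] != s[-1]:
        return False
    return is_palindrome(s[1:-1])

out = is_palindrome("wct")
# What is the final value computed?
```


is_palindrome("wct")
"wct": s[0]='w' != s[-1]='t' -> False
= False


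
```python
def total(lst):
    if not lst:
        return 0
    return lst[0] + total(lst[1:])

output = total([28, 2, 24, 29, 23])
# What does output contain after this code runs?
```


total([28, 2, 24, 29, 23])
= 28 + total([2, 24, 29, 23])
= 28 + 2 + total([24, 29, 23])
= 28 + 2 + 24 + total([29, 23])
= 28 + 2 + 24 + 29 + total([23])
= 28 + 2 + 24 + 29 + 23 + total([])
= 28 + 2 + 24 + 29 + 23 + 0
= 106


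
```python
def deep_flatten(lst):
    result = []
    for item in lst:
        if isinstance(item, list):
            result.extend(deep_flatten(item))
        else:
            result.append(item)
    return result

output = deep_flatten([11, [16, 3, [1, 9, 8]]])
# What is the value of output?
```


deep_flatten([11, [16, 3, [1, 9, 8]]])
Processing each element:
  11 is not a list -> append 11
  [16, 3, [1, 9, 8]] is a list -> deep_flatten recursively -> [16, 3, 1, 9, 8]
= [11, 16, 3, 1, 9, 8]


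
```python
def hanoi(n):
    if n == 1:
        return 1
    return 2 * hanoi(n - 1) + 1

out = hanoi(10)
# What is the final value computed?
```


hanoi(10)
= 2 * hanoi(9) + 1
= 2 * (2 * hanoi(8) + 1) + 1
= 2 * (2 * (2 * hanoi(7) + 1) + 1) + 1
= 2 * (2 * (2 * (2 * hanoi(6) + 1) + 1) + 1) + 1
= 2 * (2 * (2 * (2 * (2 * hanoi(5) + 1) + 1) + 1) + 1) + 1
= 2 * (2 * (2 * (2 * (2 * (2 * hanoi(4) + 1) + 1) + 1) + 1) + 1) + 1
= 2 * (2 * (2 * (2 * (2 * (2 * (2 * hanoi(3) + 1) + 1) + 1) + 1) + 1) + 1) + 1
= 2 * (2 * (2 * (2 * (2 * (2 * (2 * (2 * hanoi(2) + 1) + 1) + 1) + 1) + 1) + 1) + 1) + 1
= 2 * (2 * (2 * (2 * (2 * (2 * (2 * (2 * (2 * hanoi(1) + 1) + 1) + 1) + 1) + 1) + 1) + 1) + 1) + 1
Now compute bottom-up:
hanoi(1) = 1
hanoi(2) = 2 * 1 + 1 = 3
hanoi(3) = 2 * 3 + 1 = 7
hanoi(4) = 2 * 7 + 1 = 15
hanoi(5) = 2 * 15 + 1 = 31
hanoi(6) = 2 * 31 + 1 = 63
hanoi(7) = 2 * 63 + 1 = 127
hanoi(8) = 2 * 127 + 1 = 255
hanoi(9) = 2 * 255 + 1 = 511
hanoi(10) = 2 * 511 + 1 = 1023
= 1023


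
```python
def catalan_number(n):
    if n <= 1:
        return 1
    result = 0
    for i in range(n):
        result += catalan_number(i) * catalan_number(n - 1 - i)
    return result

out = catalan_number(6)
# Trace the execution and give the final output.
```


catalan_number(6)
= sum of catalan_number(i) * catalan_number(6-1-i) for i in 0..5
First compute sub-values bottom-up:
  catalan_number(0) = 1, catalan_number(1) = 1
  catalan_number(2) = 1*1 + 1*1 = 2
  catalan_number(3) = 1*2 + 1*1 + 2*1 = 5
  catalan_number(4) = 1*5 + 1*2 + 2*1 + 5*1 = 14
  catalan_number(5) = 1*14 + 1*5 + 2*2 + 5*1 + 14*1 = 42
Now catalan_number(6):
  catalan_number(0)*catalan_number(5) = 1*42 = 42
  catalan_number(1)*catalan_number(4) = 1*14 = 14
  catalan_number(2)*catalan_number(3) = 2*5 = 10
  catalan_number(3)*catalan_number(2) = 5*2 = 10
  catalan_number(4)*catalan_number(1) = 14*1 = 14
  catalan_number(5)*catalan_number(0) = 42*1 = 42
= 42 + 14 + 10 + 10 + 14 + 42
= 132


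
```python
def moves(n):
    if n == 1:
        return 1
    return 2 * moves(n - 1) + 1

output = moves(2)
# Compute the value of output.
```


moves(2)
= 2 * moves(1) + 1
Now compute bottom-up:
moves(1) = 1
moves(2) = 2 * 1 + 1 = 3
= 3


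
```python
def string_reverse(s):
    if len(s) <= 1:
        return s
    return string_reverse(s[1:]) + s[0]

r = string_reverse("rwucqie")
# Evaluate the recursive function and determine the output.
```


string_reverse("rwucqie")
= string_reverse("wucqie") + "r"
= string_reverse("ucqie") + "w" + "r"
= string_reverse("cqie") + "u" + "w" + "r"
= string_reverse("qie") + "c" + "u" + "w" + "r"
= string_reverse("ie") + "q" + "c" + "u" + "w" + "r"
= string_reverse("e") + "i" + "q" + "c" + "u" + "w" + "r"
= "e" + "i" + "q" + "c" + "u" + "w" + "r"
= "eiqcuwr"


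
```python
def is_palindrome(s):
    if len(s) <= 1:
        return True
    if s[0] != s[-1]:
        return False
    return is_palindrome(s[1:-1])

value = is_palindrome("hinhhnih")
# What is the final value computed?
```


is_palindrome("hinhhnih")
"hinhhnih": s[0]='h' == s[-1]='h' -> is_palindrome("inhhni")
"inhhni": s[0]='i' == s[-1]='i' -> is_palindrome("nhhn")
"nhhn": s[0]='n' == s[-1]='n' -> is_palindrome("hh")
"hh": s[0]='h' == s[-1]='h' -> is_palindrome("")
"": len <= 1 -> True
= True


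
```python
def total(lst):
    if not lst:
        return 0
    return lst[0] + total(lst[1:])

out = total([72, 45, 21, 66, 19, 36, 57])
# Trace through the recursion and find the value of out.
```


total([72, 45, 21, 66, 19, 36, 57])
= 72 + total([45, 21, 66, 19, 36, 57])
= 72 + 45 + total([21, 66, 19, 36, 57])
= 72 + 45 + 21 + total([66, 19, 36, 57])
= 72 + 45 + 21 + 66 + total([19, 36, 57])
= 72 + 45 + 21 + 66 + 19 + total([36, 57])
= 72 + 45 + 21 + 66 + 19 + 36 + total([57])
= 72 + 45 + 21 + 66 + 19 + 36 + 57 + total([])
= 72 + 45 + 21 + 66 + 19 + 36 + 57 + 0
= 316


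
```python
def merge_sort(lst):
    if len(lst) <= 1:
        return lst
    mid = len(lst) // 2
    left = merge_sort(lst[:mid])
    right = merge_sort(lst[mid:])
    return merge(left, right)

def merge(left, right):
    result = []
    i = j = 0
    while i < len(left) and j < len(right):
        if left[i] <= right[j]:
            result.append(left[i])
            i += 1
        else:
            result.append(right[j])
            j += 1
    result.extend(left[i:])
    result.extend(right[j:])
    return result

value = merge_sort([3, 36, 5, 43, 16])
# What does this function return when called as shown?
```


merge_sort([3, 36, 5, 43, 16])
Split into [3, 36] and [5, 43, 16]
Left sorted: [3, 36]
Right sorted: [5, 16, 43]
Merge [3, 36] and [5, 16, 43]
= [3, 5, 16, 36, 43]


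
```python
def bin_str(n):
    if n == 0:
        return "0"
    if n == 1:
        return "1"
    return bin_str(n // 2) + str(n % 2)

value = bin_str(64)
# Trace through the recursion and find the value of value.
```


bin_str(64)
= bin_str(32) + "0"
= bin_str(16) + "0" + "0"
= bin_str(8) + "0" + "0" + "0"
= bin_str(4) + "0" + "0" + "0" + "0"
= bin_str(2) + "0" + "0" + "0" + "0" + "0"
= bin_str(1) + "0" + "0" + "0" + "0" + "0" + "0"
= "1" + "0" + "0" + "0" + "0" + "0" + "0"
= "1000000"


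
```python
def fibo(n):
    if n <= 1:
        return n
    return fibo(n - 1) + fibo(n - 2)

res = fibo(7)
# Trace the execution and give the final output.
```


fibo(7)
= fibo(6) + fibo(5)
= (fibo(5) + fibo(4)) + fibo(5)
Computing bottom-up: fibo(0)=0, fibo(1)=1, fibo(2)=1, fibo(3)=2, fibo(4)=3, fibo(5)=5, fibo(6)=8, fibo(7)=13
= 13


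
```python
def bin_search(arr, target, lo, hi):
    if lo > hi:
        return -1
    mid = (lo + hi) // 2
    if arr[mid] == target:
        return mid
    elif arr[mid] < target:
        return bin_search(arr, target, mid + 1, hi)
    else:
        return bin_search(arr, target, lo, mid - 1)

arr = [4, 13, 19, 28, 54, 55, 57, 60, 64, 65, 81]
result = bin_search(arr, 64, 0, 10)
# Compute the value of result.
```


bin_search(arr, 64, 0, 10)
lo=0, hi=10, mid=5, arr[mid]=55
55 < 64, search right half
lo=6, hi=10, mid=8, arr[mid]=64
arr[8] == 64, found at index 8
= 8


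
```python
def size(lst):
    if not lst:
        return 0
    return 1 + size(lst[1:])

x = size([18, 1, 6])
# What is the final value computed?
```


size([18, 1, 6])
= 1 + size([1, 6])
= 1 + 1 + size([6])
= 1 + 1 + 1 + size([])
= 1 + 1 + 1 + 0
= 3


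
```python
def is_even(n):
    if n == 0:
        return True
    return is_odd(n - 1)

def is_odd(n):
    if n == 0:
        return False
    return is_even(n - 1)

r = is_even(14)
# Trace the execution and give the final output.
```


is_even(14)
= is_odd(13)
= is_even(12)
= is_odd(11)
= is_even(10)
= is_odd(9)
= is_even(8)
= is_odd(7)
= is_even(6)
= is_odd(5)
= is_even(4)
= is_odd(3)
= is_even(2)
= is_odd(1)
= is_even(0)
n == 0: return True
= True


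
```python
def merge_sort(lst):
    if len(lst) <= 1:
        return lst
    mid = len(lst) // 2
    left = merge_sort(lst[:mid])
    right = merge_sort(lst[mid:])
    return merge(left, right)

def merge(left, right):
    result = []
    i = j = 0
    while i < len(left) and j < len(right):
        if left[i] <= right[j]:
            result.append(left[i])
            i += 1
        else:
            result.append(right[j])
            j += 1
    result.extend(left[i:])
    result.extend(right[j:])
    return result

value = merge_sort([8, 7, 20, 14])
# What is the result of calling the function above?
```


merge_sort([8, 7, 20, 14])
Split into [8, 7] and [20, 14]
Left sorted: [7, 8]
Right sorted: [14, 20]
Merge [7, 8] and [14, 20]
= [7, 8, 14, 20]


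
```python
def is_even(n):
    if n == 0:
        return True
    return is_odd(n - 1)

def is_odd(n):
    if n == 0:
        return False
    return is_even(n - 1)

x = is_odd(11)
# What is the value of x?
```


is_odd(11)
= is_even(10)
= is_odd(9)
= is_even(8)
= is_odd(7)
= is_even(6)
= is_odd(5)
= is_even(4)
= is_odd(3)
= is_even(2)
= is_odd(1)
= is_even(0)
n == 0: return True
= True


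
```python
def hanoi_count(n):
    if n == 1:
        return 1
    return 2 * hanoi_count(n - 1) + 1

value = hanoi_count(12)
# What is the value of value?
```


hanoi_count(12)
= 2 * hanoi_count(11) + 1
= 2 * (2 * hanoi_count(10) + 1) + 1
= 2 * (2 * (2 * hanoi_count(9) + 1) + 1) + 1
= 2 * (2 * (2 * (2 * hanoi_count(8) + 1) + 1) + 1) + 1
= 2 * (2 * (2 * (2 * (2 * hanoi_count(7) + 1) + 1) + 1) + 1) + 1
= 2 * (2 * (2 * (2 * (2 * (2 * hanoi_count(6) + 1) + 1) + 1) + 1) + 1) + 1
= 2 * (2 * (2 * (2 * (2 * (2 * (2 * hanoi_count(5) + 1) + 1) + 1) + 1) + 1) + 1) + 1
= 2 * (2 * (2 * (2 * (2 * (2 * (2 * (2 * hanoi_count(4) + 1) + 1) + 1) + 1) + 1) + 1) + 1) + 1
= 2 * (2 * (2 * (2 * (2 * (2 * (2 * (2 * (2 * hanoi_count(3) + 1) + 1) + 1) + 1) + 1) + 1) + 1) + 1) + 1
= 2 * (2 * (2 * (2 * (2 * (2 * (2 * (2 * (2 * (2 * hanoi_count(2) + 1) + 1) + 1) + 1) + 1) + 1) + 1) + 1) + 1) + 1
= 2 * (2 * (2 * (2 * (2 * (2 * (2 * (2 * (2 * (2 * (2 * hanoi_count(1) + 1) + 1) + 1) + 1) + 1) + 1) + 1) + 1) + 1) + 1) + 1
Now compute bottom-up:
hanoi_count(1) = 1
hanoi_count(2) = 2 * 1 + 1 = 3
hanoi_count(3) = 2 * 3 + 1 = 7
hanoi_count(4) = 2 * 7 + 1 = 15
hanoi_count(5) = 2 * 15 + 1 = 31
hanoi_count(6) = 2 * 31 + 1 = 63
hanoi_count(7) = 2 * 63 + 1 = 127
hanoi_count(8) = 2 * 127 + 1 = 255
hanoi_count(9) = 2 * 255 + 1 = 511
hanoi_count(10) = 2 * 511 + 1 = 1023
hanoi_count(11) = 2 * 1023 + 1 = 2047
hanoi_count(12) = 2 * 2047 + 1 = 4095
= 4095


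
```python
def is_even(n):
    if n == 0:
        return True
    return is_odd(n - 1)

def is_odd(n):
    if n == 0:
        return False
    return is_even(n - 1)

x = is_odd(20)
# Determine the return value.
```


is_odd(20)
= is_even(19)
= is_odd(18)
= is_even(17)
= is_odd(16)
= is_even(15)
= is_odd(14)
= is_even(13)
= is_odd(12)
= is_even(11)
= is_odd(10)
= is_even(9)
= is_odd(8)
= is_even(7)
= is_odd(6)
= is_even(5)
= is_odd(4)
= is_even(3)
= is_odd(2)
= is_even(1)
= is_odd(0)
n == 0: return False
= False


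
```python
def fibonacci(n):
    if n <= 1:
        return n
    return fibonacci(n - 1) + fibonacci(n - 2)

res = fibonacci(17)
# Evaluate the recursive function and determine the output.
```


fibonacci(17)
= fibonacci(16) + fibonacci(15)
= (fibonacci(15) + fibonacci(14)) + fibonacci(15)
Computing bottom-up: fibonacci(0)=0, fibonacci(1)=1, fibonacci(2)=1, fibonacci(3)=2, fibonacci(4)=3, fibonacci(5)=5, fibonacci(6)=8, fibonacci(7)=13, fibonacci(8)=21, fibonacci(9)=34, fibonacci(10)=55, fibonacci(11)=89, fibonacci(12)=144, fibonacci(13)=233, fibonacci(14)=377, fibonacci(15)=610, fibonacci(16)=987, fibonacci(17)=1597
= 1597


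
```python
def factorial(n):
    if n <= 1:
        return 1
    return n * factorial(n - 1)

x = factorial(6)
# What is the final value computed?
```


factorial(6)
= 6 * factorial(5)
= 6 * 5 * factorial(4)
= 6 * 5 * 4 * factorial(3)
= 6 * 5 * 4 * 3 * factorial(2)
= 6 * 5 * 4 * 3 * 2 * factorial(1)
= 6 * 5 * 4 * 3 * 2 * 1
= 720


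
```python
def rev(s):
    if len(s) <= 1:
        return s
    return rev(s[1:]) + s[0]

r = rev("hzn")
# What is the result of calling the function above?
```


rev("hzn")
= rev("zn") + "h"
= rev("n") + "z" + "h"
= "n" + "z" + "h"
= "nzh"


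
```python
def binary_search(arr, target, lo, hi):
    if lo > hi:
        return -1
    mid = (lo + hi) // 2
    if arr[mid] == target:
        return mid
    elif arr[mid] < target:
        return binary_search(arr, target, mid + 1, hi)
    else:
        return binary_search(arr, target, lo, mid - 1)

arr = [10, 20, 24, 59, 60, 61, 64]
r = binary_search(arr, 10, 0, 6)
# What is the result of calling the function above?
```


binary_search(arr, 10, 0, 6)
lo=0, hi=6, mid=3, arr[mid]=59
59 > 10, search left half
lo=0, hi=2, mid=1, arr[mid]=20
20 > 10, search left half
lo=0, hi=0, mid=0, arr[mid]=10
arr[0] == 10, found at index 0
= 0


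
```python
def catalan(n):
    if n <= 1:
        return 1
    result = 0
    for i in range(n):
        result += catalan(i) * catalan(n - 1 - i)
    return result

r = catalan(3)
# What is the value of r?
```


catalan(3)
= sum of catalan(i) * catalan(3-1-i) for i in 0..2
First compute sub-values bottom-up:
  catalan(0) = 1, catalan(1) = 1
  catalan(2) = 1*1 + 1*1 = 2
Now catalan(3):
  catalan(0)*catalan(2) = 1*2 = 2
  catalan(1)*catalan(1) = 1*1 = 1
  catalan(2)*catalan(0) = 2*1 = 2
= 2 + 1 + 2
= 5


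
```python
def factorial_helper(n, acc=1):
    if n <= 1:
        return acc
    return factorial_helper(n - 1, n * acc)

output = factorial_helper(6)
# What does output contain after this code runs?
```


factorial_helper(6, 1)
= factorial_helper(5, 6 * 1) = factorial_helper(5, 6)
= factorial_helper(4, 5 * 6) = factorial_helper(4, 30)
= factorial_helper(3, 4 * 30) = factorial_helper(3, 120)
= factorial_helper(2, 3 * 120) = factorial_helper(2, 360)
= factorial_helper(1, 2 * 360) = factorial_helper(1, 720)
n <= 1, return acc = 720


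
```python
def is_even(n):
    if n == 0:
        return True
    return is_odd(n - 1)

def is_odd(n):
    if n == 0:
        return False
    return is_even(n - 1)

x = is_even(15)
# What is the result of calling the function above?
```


is_even(15)
= is_odd(14)
= is_even(13)
= is_odd(12)
= is_even(11)
= is_odd(10)
= is_even(9)
= is_odd(8)
= is_even(7)
= is_odd(6)
= is_even(5)
= is_odd(4)
= is_even(3)
= is_odd(2)
= is_even(1)
= is_odd(0)
n == 0: return False
= False


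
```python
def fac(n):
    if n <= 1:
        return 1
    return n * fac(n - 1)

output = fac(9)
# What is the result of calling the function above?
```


fac(9)
= 9 * fac(8)
= 9 * 8 * fac(7)
= 9 * 8 * 7 * fac(6)
= 9 * 8 * 7 * 6 * fac(5)
= 9 * 8 * 7 * 6 * 5 * fac(4)
= 9 * 8 * 7 * 6 * 5 * 4 * fac(3)
= 9 * 8 * 7 * 6 * 5 * 4 * 3 * fac(2)
= 9 * 8 * 7 * 6 * 5 * 4 * 3 * 2 * fac(1)
= 9 * 8 * 7 * 6 * 5 * 4 * 3 * 2 * 1
= 362880


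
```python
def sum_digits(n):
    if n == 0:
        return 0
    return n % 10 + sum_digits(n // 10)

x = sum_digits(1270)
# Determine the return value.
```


sum_digits(1270)
= 0 + sum_digits(127)
= 0 + 7 + sum_digits(12)
= 0 + 7 + 2 + sum_digits(1)
= 0 + 7 + 2 + 1 + sum_digits(0)
= 0 + 7 + 2 + 1 + 0
= 10


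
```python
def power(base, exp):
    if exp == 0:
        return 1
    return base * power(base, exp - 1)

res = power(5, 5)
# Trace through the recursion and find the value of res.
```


power(5, 5)
= 5 * power(5, 4)
= 5 * 5 * power(5, 3)
= 5 * 5 * 5 * power(5, 2)
= 5 * 5 * 5 * 5 * power(5, 1)
= 5 * 5 * 5 * 5 * 5 * power(5, 0)
= 5 * 5 * 5 * 5 * 5 * 1
= 3125


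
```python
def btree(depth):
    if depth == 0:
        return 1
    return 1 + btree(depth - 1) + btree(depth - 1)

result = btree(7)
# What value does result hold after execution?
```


btree(7)
= 1 + btree(6) + btree(6)
= 1 + 2 * btree(6)
btree(k) = 2^(k+1) - 1
btree(0) = 1
btree(1) = 3
btree(2) = 7
btree(3) = 15
btree(4) = 31
btree(7) = 2^8 - 1 = 255


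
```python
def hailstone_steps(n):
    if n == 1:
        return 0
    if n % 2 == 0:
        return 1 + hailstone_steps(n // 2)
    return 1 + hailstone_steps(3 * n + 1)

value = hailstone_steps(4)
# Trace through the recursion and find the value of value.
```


hailstone_steps(4)
4 is even -> hailstone_steps(2)
2 is even -> hailstone_steps(1)
Reached 1 after 2 steps
= 2


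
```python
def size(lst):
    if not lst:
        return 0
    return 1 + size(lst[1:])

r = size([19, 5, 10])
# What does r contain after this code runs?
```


size([19, 5, 10])
= 1 + size([5, 10])
= 1 + 1 + size([10])
= 1 + 1 + 1 + size([])
= 1 + 1 + 1 + 0
= 3


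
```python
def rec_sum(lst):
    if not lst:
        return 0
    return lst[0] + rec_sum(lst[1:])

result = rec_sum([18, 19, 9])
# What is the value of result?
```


rec_sum([18, 19, 9])
= 18 + rec_sum([19, 9])
= 18 + 19 + rec_sum([9])
= 18 + 19 + 9 + rec_sum([])
= 18 + 19 + 9 + 0
= 46


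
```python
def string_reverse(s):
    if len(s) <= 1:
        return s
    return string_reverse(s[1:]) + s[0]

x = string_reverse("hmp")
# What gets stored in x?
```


string_reverse("hmp")
= string_reverse("mp") + "h"
= string_reverse("p") + "m" + "h"
= "p" + "m" + "h"
= "pmh"


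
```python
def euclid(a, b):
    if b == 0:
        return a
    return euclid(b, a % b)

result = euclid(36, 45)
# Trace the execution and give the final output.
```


euclid(36, 45)
= euclid(45, 36 % 45) = euclid(45, 36)
= euclid(36, 45 % 36) = euclid(36, 9)
= euclid(9, 36 % 9) = euclid(9, 0)
b == 0, return a = 9


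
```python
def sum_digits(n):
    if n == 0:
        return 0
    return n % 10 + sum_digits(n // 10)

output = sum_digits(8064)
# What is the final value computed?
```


sum_digits(8064)
= 4 + sum_digits(806)
= 4 + 6 + sum_digits(80)
= 4 + 6 + 0 + sum_digits(8)
= 4 + 6 + 0 + 8 + sum_digits(0)
= 4 + 6 + 0 + 8 + 0
= 18


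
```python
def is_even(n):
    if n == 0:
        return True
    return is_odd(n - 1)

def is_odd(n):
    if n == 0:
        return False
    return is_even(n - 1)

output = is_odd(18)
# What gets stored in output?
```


is_odd(18)
= is_even(17)
= is_odd(16)
= is_even(15)
= is_odd(14)
= is_even(13)
= is_odd(12)
= is_even(11)
= is_odd(10)
= is_even(9)
= is_odd(8)
= is_even(7)
= is_odd(6)
= is_even(5)
= is_odd(4)
= is_even(3)
= is_odd(2)
= is_even(1)
= is_odd(0)
n == 0: return False
= False


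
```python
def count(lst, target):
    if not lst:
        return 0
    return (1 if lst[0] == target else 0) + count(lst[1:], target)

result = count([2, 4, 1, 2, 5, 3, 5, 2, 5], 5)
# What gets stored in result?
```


count([2, 4, 1, 2, 5, 3, 5, 2, 5], 5)
lst[0]=2 != 5: 0 + count([4, 1, 2, 5, 3, 5, 2, 5], 5)
lst[0]=4 != 5: 0 + count([1, 2, 5, 3, 5, 2, 5], 5)
lst[0]=1 != 5: 0 + count([2, 5, 3, 5, 2, 5], 5)
lst[0]=2 != 5: 0 + count([5, 3, 5, 2, 5], 5)
lst[0]=5 == 5: 1 + count([3, 5, 2, 5], 5)
lst[0]=3 != 5: 0 + count([5, 2, 5], 5)
lst[0]=5 == 5: 1 + count([2, 5], 5)
lst[0]=2 != 5: 0 + count([5], 5)
lst[0]=5 == 5: 1 + count([], 5)
= 3


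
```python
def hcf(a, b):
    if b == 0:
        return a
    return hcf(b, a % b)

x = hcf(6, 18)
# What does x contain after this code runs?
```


hcf(6, 18)
= hcf(18, 6 % 18) = hcf(18, 6)
= hcf(6, 18 % 6) = hcf(6, 0)
b == 0, return a = 6


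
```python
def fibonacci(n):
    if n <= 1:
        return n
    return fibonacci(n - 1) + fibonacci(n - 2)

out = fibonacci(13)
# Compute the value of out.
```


fibonacci(13)
= fibonacci(12) + fibonacci(11)
= (fibonacci(11) + fibonacci(10)) + fibonacci(11)
Computing bottom-up: fibonacci(0)=0, fibonacci(1)=1, fibonacci(2)=1, fibonacci(3)=2, fibonacci(4)=3, fibonacci(5)=5, fibonacci(6)=8, fibonacci(7)=13, fibonacci(8)=21, fibonacci(9)=34, fibonacci(10)=55, fibonacci(11)=89, fibonacci(12)=144, fibonacci(13)=233
= 233


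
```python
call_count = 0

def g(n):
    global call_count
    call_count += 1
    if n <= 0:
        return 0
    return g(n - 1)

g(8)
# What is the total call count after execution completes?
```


g(8) calls g(7) calls ... calls g(0)
Total calls: 8 + 1 (for base case) = 9


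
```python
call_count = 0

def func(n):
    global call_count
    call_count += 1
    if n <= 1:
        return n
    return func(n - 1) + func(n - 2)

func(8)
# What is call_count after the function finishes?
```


func(8) calls func(7) and func(6); each non-base call branches into two more.
Let C(k) = total number of calls made by func(k), including the call to func(k) itself.
Base cases: C(0) = 1, C(1) = 1
Recurrence: C(k) = 1 + C(k-1) + C(k-2)
  C(2) = 1 + C(1) + C(0) = 1 + 1 + 1 = 3
  C(3) = 1 + C(2) + C(1) = 1 + 3 + 1 = 5
  C(4) = 1 + C(3) + C(2) = 1 + 5 + 3 = 9
  C(5) = 1 + C(4) + C(3) = 1 + 9 + 5 = 15
  C(6) = 1 + C(5) + C(4) = 1 + 15 + 9 = 25
  C(7) = 1 + C(6) + C(5) = 1 + 25 + 15 = 41
  C(8) = 1 + C(7) + C(6) = 1 + 41 + 25 = 67
Total calls = C(8) = 67
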